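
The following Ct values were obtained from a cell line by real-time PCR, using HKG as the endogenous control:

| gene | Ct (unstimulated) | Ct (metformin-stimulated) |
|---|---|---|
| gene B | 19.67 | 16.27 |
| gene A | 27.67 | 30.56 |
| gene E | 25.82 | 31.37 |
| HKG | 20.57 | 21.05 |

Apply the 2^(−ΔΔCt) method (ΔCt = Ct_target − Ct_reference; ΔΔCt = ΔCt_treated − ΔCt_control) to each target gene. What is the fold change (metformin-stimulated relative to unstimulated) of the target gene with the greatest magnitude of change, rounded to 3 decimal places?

0.030

gene B: ΔΔCt = (16.27−21.05) − (19.67−20.57) = -4.78 − (-0.90) = -3.88; fold change = 2^3.88 = 14.723
gene A: ΔΔCt = (30.56−21.05) − (27.67−20.57) = 9.51 − 7.10 = 2.41; fold change = 2^-2.41 = 0.188
gene E: ΔΔCt = (31.37−21.05) − (25.82−20.57) = 10.32 − 5.25 = 5.07; fold change = 2^-5.07 = 0.030
gene E has the largest |ΔΔCt| = 5.07.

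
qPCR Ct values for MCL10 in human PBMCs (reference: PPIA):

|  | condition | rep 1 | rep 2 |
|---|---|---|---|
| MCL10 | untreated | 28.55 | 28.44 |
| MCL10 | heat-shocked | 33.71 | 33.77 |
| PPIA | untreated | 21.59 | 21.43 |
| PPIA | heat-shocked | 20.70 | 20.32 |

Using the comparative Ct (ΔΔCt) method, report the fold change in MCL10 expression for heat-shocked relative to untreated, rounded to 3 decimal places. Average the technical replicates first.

0.013

Mean Ct: MCL10 untreated 28.495; MCL10 heat-shocked 33.740; PPIA untreated 21.510; PPIA heat-shocked 20.510
ΔCt(untreated) = 28.495 − 21.510 = 6.985
ΔCt(heat-shocked) = 33.740 − 20.510 = 13.230
ΔΔCt = 13.230 − 6.985 = 6.245
Fold change = 2^(−6.245) = 0.0132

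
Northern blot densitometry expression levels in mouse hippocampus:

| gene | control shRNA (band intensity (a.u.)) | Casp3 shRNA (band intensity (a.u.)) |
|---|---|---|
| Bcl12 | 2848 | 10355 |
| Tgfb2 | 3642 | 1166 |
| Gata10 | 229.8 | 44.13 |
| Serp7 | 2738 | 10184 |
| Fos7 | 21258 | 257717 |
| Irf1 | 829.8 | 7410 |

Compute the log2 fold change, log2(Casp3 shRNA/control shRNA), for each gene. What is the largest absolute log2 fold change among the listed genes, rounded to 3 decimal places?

log2(10355/2848) = 1.862  (Bcl12)
log2(1166/3642) = -1.643  (Tgfb2)
log2(44.13/229.8) = -2.381  (Gata10)
log2(10184/2738) = 1.895  (Serp7)
log2(257717/21258) = 3.600  (Fos7)
log2(7410/829.8) = 3.159  (Irf1)
The largest magnitude belongs to Fos7.

3.600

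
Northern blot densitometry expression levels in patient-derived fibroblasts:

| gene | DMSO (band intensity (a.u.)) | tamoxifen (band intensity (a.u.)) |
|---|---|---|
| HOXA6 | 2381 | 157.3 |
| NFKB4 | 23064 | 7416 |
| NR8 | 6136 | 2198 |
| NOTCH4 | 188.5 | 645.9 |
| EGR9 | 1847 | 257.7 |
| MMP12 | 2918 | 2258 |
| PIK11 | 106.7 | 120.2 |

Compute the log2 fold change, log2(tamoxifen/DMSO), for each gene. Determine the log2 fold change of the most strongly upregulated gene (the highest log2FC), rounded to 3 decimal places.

1.777

log2(157.3/2381) = -3.920  (HOXA6)
log2(7416/23064) = -1.637  (NFKB4)
log2(2198/6136) = -1.481  (NR8)
log2(645.9/188.5) = 1.777  (NOTCH4)
log2(257.7/1847) = -2.841  (EGR9)
log2(2258/2918) = -0.370  (MMP12)
log2(120.2/106.7) = 0.172  (PIK11)
NOTCH4 is most strongly upregulated.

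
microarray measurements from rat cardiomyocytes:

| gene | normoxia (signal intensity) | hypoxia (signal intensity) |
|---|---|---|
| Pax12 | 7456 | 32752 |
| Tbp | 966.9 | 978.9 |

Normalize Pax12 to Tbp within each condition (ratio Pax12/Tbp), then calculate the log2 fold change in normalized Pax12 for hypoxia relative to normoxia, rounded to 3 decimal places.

2.117

Pax12/Tbp (normoxia) = 7456 / 966.9 = 7.7112
Pax12/Tbp (hypoxia) = 32752 / 978.9 = 33.458
Fold change = 33.458 / 7.7112 = 4.3389
log2(4.3389) = 2.1173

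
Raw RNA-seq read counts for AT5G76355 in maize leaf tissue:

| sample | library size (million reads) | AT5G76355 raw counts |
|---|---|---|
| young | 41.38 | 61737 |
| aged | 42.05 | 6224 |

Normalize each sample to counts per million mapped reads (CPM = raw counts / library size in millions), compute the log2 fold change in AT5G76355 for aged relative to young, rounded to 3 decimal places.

-3.333

CPM(young) = 61737 / 41.38 = 1491.9526
CPM(aged) = 6224 / 42.05 = 148.0143
Fold change = 148.0143 / 1491.9526 = 0.09921
log2(0.09921) = -3.3334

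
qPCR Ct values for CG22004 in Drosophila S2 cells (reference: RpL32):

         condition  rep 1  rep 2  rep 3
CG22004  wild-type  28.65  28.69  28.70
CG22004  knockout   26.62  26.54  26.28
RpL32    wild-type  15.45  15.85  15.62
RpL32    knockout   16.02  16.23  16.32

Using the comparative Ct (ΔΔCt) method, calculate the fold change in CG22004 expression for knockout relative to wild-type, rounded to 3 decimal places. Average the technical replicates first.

Mean Ct: CG22004 wild-type 28.680; CG22004 knockout 26.480; RpL32 wild-type 15.640; RpL32 knockout 16.190
ΔCt(wild-type) = 28.680 − 15.640 = 13.040
ΔCt(knockout) = 26.480 − 16.190 = 10.290
ΔΔCt = 10.290 − 13.040 = -2.750
Fold change = 2^(−(-2.750)) = 2^2.750 = 6.7272

6.727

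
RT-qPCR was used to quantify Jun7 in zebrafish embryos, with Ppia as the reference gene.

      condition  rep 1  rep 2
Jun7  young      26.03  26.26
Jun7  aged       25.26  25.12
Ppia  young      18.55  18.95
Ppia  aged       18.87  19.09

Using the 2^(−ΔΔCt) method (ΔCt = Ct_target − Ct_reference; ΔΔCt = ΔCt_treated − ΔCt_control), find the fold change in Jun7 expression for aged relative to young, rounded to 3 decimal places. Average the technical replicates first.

2.274

Mean Ct: Jun7 young 26.145; Jun7 aged 25.190; Ppia young 18.750; Ppia aged 18.980
ΔCt(young) = 26.145 − 18.750 = 7.395
ΔCt(aged) = 25.190 − 18.980 = 6.210
ΔΔCt = 6.210 − 7.395 = -1.185
Fold change = 2^(−(-1.185)) = 2^1.185 = 2.2736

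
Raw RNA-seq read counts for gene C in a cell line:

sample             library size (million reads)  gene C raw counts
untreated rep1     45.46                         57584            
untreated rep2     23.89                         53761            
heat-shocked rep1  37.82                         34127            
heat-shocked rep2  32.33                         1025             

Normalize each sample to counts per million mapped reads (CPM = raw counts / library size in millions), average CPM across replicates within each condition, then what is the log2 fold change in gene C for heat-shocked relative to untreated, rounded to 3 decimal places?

CPM(untreated rep1) = 57584 / 45.46 = 1266.6960
CPM(untreated rep2) = 53761 / 23.89 = 2250.3558
CPM(heat-shocked rep1) = 34127 / 37.82 = 902.3533
CPM(heat-shocked rep2) = 1025 / 32.33 = 31.7043
mean CPM(untreated) = 1758.5259; mean CPM(heat-shocked) = 467.0288
Fold change = 467.0288 / 1758.5259 = 0.26558
log2(0.26558) = -1.9128

-1.913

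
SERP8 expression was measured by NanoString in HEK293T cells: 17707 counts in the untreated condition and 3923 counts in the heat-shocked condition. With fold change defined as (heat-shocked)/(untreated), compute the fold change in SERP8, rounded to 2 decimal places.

Fold change = 3923 / 17707 = 0.222
SERP8 is downregulated.

0.22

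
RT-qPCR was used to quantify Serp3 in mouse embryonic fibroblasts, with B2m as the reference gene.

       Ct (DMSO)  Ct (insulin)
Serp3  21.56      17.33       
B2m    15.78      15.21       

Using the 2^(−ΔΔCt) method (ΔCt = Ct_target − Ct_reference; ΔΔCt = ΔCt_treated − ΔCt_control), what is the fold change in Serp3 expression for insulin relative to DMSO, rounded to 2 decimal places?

ΔCt(DMSO) = 21.560 − 15.780 = 5.780
ΔCt(insulin) = 17.330 − 15.210 = 2.120
ΔΔCt = 2.120 − 5.780 = -3.660
Fold change = 2^(−(-3.660)) = 2^3.660 = 12.641

12.64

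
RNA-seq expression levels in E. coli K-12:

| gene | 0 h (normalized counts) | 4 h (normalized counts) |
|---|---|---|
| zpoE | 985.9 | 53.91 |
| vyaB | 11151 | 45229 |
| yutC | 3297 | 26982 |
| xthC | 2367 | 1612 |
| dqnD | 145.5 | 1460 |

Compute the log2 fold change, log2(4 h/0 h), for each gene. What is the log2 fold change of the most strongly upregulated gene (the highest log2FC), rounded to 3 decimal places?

log2(53.91/985.9) = -4.193  (zpoE)
log2(45229/11151) = 2.020  (vyaB)
log2(26982/3297) = 3.033  (yutC)
log2(1612/2367) = -0.554  (xthC)
log2(1460/145.5) = 3.327  (dqnD)
dqnD is most strongly upregulated.

3.327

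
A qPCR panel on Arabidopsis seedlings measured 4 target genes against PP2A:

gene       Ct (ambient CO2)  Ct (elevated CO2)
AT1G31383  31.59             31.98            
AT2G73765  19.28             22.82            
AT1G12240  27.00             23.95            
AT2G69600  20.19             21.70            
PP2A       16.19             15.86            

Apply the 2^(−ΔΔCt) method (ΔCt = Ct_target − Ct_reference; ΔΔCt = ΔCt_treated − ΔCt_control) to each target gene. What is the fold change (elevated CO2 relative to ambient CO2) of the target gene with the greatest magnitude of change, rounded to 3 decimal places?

AT1G31383: ΔΔCt = (31.98−15.86) − (31.59−16.19) = 16.12 − 15.40 = 0.72; fold change = 2^-0.72 = 0.607
AT2G73765: ΔΔCt = (22.82−15.86) − (19.28−16.19) = 6.96 − 3.09 = 3.87; fold change = 2^-3.87 = 0.068
AT1G12240: ΔΔCt = (23.95−15.86) − (27.00−16.19) = 8.09 − 10.81 = -2.72; fold change = 2^2.72 = 6.589
AT2G69600: ΔΔCt = (21.70−15.86) − (20.19−16.19) = 5.84 − 4.00 = 1.84; fold change = 2^-1.84 = 0.279
AT2G73765 has the largest |ΔΔCt| = 3.87.

0.068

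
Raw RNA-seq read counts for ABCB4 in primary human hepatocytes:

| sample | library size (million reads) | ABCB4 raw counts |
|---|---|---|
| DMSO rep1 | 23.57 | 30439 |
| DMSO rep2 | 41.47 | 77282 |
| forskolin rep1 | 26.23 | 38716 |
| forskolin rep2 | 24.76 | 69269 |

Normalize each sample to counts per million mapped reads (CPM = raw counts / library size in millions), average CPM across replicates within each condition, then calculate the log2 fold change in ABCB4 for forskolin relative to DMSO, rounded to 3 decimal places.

CPM(DMSO rep1) = 30439 / 23.57 = 1291.4298
CPM(DMSO rep2) = 77282 / 41.47 = 1863.5640
CPM(forskolin rep1) = 38716 / 26.23 = 1476.0198
CPM(forskolin rep2) = 69269 / 24.76 = 2797.6171
mean CPM(DMSO) = 1577.4969; mean CPM(forskolin) = 2136.8185
Fold change = 2136.8185 / 1577.4969 = 1.35456
log2(1.35456) = 0.4378

0.438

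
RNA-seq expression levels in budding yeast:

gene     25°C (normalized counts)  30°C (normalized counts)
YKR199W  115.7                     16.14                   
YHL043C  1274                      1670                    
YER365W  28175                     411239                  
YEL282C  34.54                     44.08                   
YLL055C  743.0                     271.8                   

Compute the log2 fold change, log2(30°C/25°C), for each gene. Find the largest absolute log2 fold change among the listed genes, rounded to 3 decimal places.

3.867

log2(16.14/115.7) = -2.842  (YKR199W)
log2(1670/1274) = 0.390  (YHL043C)
log2(411239/28175) = 3.867  (YER365W)
log2(44.08/34.54) = 0.352  (YEL282C)
log2(271.8/743.0) = -1.451  (YLL055C)
The largest magnitude belongs to YER365W.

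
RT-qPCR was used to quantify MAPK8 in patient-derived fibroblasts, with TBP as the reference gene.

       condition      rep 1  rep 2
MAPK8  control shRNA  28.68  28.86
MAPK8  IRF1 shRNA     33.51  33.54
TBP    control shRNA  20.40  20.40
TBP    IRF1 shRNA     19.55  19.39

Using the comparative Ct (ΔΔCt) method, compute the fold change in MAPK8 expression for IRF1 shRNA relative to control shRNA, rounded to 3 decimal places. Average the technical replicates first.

Mean Ct: MAPK8 control shRNA 28.770; MAPK8 IRF1 shRNA 33.525; TBP control shRNA 20.400; TBP IRF1 shRNA 19.470
ΔCt(control shRNA) = 28.770 − 20.400 = 8.370
ΔCt(IRF1 shRNA) = 33.525 − 19.470 = 14.055
ΔΔCt = 14.055 − 8.370 = 5.685
Fold change = 2^(−5.685) = 0.0194

0.019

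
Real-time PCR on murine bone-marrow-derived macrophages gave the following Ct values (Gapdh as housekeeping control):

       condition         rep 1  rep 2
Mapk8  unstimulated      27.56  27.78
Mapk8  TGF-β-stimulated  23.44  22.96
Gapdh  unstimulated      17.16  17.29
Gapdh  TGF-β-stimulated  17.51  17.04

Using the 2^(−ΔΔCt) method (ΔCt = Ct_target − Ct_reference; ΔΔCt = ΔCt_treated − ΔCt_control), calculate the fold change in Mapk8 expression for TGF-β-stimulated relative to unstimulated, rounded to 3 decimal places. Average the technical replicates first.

Mean Ct: Mapk8 unstimulated 27.670; Mapk8 TGF-β-stimulated 23.200; Gapdh unstimulated 17.225; Gapdh TGF-β-stimulated 17.275
ΔCt(unstimulated) = 27.670 − 17.225 = 10.445
ΔCt(TGF-β-stimulated) = 23.200 − 17.275 = 5.925
ΔΔCt = 5.925 − 10.445 = -4.520
Fold change = 2^(−(-4.520)) = 2^4.520 = 22.9433

22.943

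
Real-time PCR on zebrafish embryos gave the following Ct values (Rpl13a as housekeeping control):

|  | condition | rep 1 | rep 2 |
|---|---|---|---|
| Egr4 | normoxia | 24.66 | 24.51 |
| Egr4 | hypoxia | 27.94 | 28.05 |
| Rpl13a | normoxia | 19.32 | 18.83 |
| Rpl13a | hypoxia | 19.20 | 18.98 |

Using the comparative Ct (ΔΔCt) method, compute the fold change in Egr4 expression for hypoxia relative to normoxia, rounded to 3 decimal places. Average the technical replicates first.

Mean Ct: Egr4 normoxia 24.585; Egr4 hypoxia 27.995; Rpl13a normoxia 19.075; Rpl13a hypoxia 19.090
ΔCt(normoxia) = 24.585 − 19.075 = 5.510
ΔCt(hypoxia) = 27.995 − 19.090 = 8.905
ΔΔCt = 8.905 − 5.510 = 3.395
Fold change = 2^(−3.395) = 0.0951

0.095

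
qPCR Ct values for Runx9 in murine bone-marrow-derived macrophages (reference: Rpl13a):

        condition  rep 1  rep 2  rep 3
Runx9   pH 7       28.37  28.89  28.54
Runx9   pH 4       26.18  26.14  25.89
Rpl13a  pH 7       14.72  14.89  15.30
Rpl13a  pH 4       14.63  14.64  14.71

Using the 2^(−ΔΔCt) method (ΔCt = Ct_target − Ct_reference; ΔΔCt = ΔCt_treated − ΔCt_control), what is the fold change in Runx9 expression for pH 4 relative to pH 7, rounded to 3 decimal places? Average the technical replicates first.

4.659

Mean Ct: Runx9 pH 7 28.600; Runx9 pH 4 26.070; Rpl13a pH 7 14.970; Rpl13a pH 4 14.660
ΔCt(pH 7) = 28.600 − 14.970 = 13.630
ΔCt(pH 4) = 26.070 − 14.660 = 11.410
ΔΔCt = 11.410 − 13.630 = -2.220
Fold change = 2^(−(-2.220)) = 2^2.220 = 4.6589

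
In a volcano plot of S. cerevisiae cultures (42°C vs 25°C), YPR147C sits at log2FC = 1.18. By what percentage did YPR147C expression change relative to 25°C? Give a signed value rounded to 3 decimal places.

126.577%

Fold change = 2^(1.18) = 2.2658
Percent change = (FC − 1) × 100% = (2.2658 − 1) × 100 = 126.577%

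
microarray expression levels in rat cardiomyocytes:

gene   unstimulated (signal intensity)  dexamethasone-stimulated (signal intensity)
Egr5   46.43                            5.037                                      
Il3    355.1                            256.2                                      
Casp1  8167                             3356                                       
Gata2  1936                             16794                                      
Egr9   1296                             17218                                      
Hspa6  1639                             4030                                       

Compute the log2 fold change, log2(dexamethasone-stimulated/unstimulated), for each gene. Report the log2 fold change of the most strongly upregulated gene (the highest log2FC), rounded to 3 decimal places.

3.732

log2(5.037/46.43) = -3.204  (Egr5)
log2(256.2/355.1) = -0.471  (Il3)
log2(3356/8167) = -1.283  (Casp1)
log2(16794/1936) = 3.117  (Gata2)
log2(17218/1296) = 3.732  (Egr9)
log2(4030/1639) = 1.298  (Hspa6)
Egr9 is most strongly upregulated.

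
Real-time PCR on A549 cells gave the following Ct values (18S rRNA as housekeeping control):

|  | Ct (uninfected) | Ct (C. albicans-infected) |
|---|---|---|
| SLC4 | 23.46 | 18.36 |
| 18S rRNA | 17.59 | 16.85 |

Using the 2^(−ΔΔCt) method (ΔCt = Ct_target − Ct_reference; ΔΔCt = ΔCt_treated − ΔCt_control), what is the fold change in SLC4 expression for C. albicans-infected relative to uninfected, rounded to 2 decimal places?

20.53

ΔCt(uninfected) = 23.460 − 17.590 = 5.870
ΔCt(C. albicans-infected) = 18.360 − 16.850 = 1.510
ΔΔCt = 1.510 − 5.870 = -4.360
Fold change = 2^(−(-4.360)) = 2^4.360 = 20.535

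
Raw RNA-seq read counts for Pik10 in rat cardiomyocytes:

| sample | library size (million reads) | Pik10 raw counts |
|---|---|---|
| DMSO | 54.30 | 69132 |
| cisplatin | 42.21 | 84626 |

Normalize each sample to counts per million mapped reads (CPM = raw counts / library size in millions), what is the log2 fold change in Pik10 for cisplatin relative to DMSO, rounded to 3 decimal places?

0.655

CPM(DMSO) = 69132 / 54.30 = 1273.1492
CPM(cisplatin) = 84626 / 42.21 = 2004.8804
Fold change = 2004.8804 / 1273.1492 = 1.57474
log2(1.57474) = 0.6551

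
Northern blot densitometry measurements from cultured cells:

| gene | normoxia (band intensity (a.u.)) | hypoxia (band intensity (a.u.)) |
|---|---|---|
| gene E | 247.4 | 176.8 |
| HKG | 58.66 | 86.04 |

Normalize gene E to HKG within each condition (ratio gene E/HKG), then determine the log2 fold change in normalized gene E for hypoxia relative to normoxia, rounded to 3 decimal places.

-1.037

gene E/HKG (normoxia) = 247.4 / 58.66 = 4.2175
gene E/HKG (hypoxia) = 176.8 / 86.04 = 2.0549
Fold change = 2.0549 / 4.2175 = 0.4872
log2(0.4872) = -1.0374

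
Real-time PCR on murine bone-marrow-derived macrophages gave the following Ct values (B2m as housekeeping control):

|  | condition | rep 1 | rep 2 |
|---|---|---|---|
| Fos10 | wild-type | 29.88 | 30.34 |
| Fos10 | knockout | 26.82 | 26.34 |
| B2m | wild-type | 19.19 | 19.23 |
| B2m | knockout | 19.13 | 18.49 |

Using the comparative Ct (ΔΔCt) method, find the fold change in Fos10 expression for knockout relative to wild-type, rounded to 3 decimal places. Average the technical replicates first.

Mean Ct: Fos10 wild-type 30.110; Fos10 knockout 26.580; B2m wild-type 19.210; B2m knockout 18.810
ΔCt(wild-type) = 30.110 − 19.210 = 10.900
ΔCt(knockout) = 26.580 − 18.810 = 7.770
ΔΔCt = 7.770 − 10.900 = -3.130
Fold change = 2^(−(-3.130)) = 2^3.130 = 8.7543

8.754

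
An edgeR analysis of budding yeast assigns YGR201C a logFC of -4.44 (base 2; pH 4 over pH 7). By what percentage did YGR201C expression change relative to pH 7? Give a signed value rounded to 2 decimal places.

-95.39%

Fold change = 2^(-4.44) = 0.0461
Percent change = (FC − 1) × 100% = (0.0461 − 1) × 100 = -95.39%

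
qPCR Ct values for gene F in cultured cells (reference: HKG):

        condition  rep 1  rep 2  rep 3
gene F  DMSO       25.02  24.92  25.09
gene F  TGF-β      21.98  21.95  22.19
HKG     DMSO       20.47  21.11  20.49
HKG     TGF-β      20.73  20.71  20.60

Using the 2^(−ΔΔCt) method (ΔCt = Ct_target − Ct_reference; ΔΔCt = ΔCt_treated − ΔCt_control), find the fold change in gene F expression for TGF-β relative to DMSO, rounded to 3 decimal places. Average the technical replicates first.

Mean Ct: gene F DMSO 25.010; gene F TGF-β 22.040; HKG DMSO 20.690; HKG TGF-β 20.680
ΔCt(DMSO) = 25.010 − 20.690 = 4.320
ΔCt(TGF-β) = 22.040 − 20.680 = 1.360
ΔΔCt = 1.360 − 4.320 = -2.960
Fold change = 2^(−(-2.960)) = 2^2.960 = 7.7812

7.781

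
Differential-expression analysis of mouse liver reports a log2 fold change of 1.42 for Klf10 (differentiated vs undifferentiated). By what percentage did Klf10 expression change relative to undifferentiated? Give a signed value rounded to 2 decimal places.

Fold change = 2^(1.42) = 2.6759
Percent change = (FC − 1) × 100% = (2.6759 − 1) × 100 = 167.59%

167.59%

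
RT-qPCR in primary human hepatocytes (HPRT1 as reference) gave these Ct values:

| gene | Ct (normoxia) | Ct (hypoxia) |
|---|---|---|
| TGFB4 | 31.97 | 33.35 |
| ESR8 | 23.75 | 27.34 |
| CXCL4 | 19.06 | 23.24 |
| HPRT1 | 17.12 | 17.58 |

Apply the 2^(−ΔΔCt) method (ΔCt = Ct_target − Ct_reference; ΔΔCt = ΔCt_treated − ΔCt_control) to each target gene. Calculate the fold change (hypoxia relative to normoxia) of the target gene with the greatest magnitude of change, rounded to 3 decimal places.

0.076

TGFB4: ΔΔCt = (33.35−17.58) − (31.97−17.12) = 15.77 − 14.85 = 0.92; fold change = 2^-0.92 = 0.529
ESR8: ΔΔCt = (27.34−17.58) − (23.75−17.12) = 9.76 − 6.63 = 3.13; fold change = 2^-3.13 = 0.114
CXCL4: ΔΔCt = (23.24−17.58) − (19.06−17.12) = 5.66 − 1.94 = 3.72; fold change = 2^-3.72 = 0.076
CXCL4 has the largest |ΔΔCt| = 3.72.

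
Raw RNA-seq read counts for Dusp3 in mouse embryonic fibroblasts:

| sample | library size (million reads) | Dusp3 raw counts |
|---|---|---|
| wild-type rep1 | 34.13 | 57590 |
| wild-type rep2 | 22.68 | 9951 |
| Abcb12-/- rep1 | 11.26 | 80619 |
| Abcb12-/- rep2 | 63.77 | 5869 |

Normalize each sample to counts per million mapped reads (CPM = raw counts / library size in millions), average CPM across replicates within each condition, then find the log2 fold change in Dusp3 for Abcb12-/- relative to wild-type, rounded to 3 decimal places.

CPM(wild-type rep1) = 57590 / 34.13 = 1687.3718
CPM(wild-type rep2) = 9951 / 22.68 = 438.7566
CPM(Abcb12-/- rep1) = 80619 / 11.26 = 7159.7691
CPM(Abcb12-/- rep2) = 5869 / 63.77 = 92.0339
mean CPM(wild-type) = 1063.0642; mean CPM(Abcb12-/-) = 3625.9015
Fold change = 3625.9015 / 1063.0642 = 3.41080
log2(3.41080) = 1.7701

1.770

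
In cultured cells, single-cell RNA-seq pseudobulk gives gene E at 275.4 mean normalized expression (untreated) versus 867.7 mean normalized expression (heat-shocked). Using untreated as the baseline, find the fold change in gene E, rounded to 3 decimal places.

Fold change = 867.7 / 275.4 = 3.1507
gene E is upregulated.

3.151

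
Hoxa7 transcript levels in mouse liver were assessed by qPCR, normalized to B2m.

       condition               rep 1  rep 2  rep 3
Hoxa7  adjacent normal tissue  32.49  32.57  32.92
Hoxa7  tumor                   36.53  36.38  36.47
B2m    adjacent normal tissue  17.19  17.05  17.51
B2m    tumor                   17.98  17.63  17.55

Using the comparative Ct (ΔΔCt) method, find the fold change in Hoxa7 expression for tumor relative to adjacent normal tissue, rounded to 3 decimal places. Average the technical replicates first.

Mean Ct: Hoxa7 adjacent normal tissue 32.660; Hoxa7 tumor 36.460; B2m adjacent normal tissue 17.250; B2m tumor 17.720
ΔCt(adjacent normal tissue) = 32.660 − 17.250 = 15.410
ΔCt(tumor) = 36.460 − 17.720 = 18.740
ΔΔCt = 18.740 − 15.410 = 3.330
Fold change = 2^(−3.330) = 0.0994

0.099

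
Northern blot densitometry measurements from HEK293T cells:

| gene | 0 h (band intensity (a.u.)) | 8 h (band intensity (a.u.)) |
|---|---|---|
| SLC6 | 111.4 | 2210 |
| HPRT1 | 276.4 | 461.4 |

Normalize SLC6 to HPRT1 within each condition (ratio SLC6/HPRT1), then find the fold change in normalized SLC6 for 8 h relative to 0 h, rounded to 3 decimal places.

11.884

SLC6/HPRT1 (0 h) = 111.4 / 276.4 = 0.40304
SLC6/HPRT1 (8 h) = 2210 / 461.4 = 4.7898
Fold change = 4.7898 / 0.40304 = 11.8841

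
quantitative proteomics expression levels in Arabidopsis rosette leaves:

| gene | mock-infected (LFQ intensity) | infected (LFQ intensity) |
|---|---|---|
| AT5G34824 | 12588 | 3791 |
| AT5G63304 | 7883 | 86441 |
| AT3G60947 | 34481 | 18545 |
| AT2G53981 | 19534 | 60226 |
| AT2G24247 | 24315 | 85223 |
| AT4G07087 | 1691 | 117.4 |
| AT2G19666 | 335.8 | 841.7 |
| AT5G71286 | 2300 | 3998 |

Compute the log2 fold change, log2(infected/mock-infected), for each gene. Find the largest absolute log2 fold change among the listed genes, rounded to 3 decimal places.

3.848

log2(3791/12588) = -1.731  (AT5G34824)
log2(86441/7883) = 3.455  (AT5G63304)
log2(18545/34481) = -0.895  (AT3G60947)
log2(60226/19534) = 1.624  (AT2G53981)
log2(85223/24315) = 1.809  (AT2G24247)
log2(117.4/1691) = -3.848  (AT4G07087)
log2(841.7/335.8) = 1.326  (AT2G19666)
log2(3998/2300) = 0.798  (AT5G71286)
The largest magnitude belongs to AT4G07087.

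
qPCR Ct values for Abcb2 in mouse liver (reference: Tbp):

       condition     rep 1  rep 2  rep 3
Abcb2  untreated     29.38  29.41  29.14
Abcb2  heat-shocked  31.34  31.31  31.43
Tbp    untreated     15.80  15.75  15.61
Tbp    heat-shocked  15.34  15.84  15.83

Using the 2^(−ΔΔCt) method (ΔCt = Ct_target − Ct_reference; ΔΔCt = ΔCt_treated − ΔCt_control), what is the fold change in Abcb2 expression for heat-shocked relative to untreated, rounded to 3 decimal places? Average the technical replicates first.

Mean Ct: Abcb2 untreated 29.310; Abcb2 heat-shocked 31.360; Tbp untreated 15.720; Tbp heat-shocked 15.670
ΔCt(untreated) = 29.310 − 15.720 = 13.590
ΔCt(heat-shocked) = 31.360 − 15.670 = 15.690
ΔΔCt = 15.690 − 13.590 = 2.100
Fold change = 2^(−2.100) = 0.2333

0.233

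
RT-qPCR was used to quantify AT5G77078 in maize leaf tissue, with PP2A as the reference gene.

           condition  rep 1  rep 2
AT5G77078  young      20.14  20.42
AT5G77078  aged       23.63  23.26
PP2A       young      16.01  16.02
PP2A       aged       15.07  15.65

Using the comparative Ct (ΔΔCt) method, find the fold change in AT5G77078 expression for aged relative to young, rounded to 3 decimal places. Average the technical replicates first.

Mean Ct: AT5G77078 young 20.280; AT5G77078 aged 23.445; PP2A young 16.015; PP2A aged 15.360
ΔCt(young) = 20.280 − 16.015 = 4.265
ΔCt(aged) = 23.445 − 15.360 = 8.085
ΔΔCt = 8.085 − 4.265 = 3.820
Fold change = 2^(−3.820) = 0.0708

0.071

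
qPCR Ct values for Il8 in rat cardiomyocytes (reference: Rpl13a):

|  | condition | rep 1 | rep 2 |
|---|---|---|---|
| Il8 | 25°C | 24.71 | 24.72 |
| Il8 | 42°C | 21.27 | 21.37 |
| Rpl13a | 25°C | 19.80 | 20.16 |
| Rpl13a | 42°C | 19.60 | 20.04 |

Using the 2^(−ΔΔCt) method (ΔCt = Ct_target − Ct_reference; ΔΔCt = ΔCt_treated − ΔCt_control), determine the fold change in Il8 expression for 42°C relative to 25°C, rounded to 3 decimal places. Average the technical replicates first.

9.415

Mean Ct: Il8 25°C 24.715; Il8 42°C 21.320; Rpl13a 25°C 19.980; Rpl13a 42°C 19.820
ΔCt(25°C) = 24.715 − 19.980 = 4.735
ΔCt(42°C) = 21.320 − 19.820 = 1.500
ΔΔCt = 1.500 − 4.735 = -3.235
Fold change = 2^(−(-3.235)) = 2^3.235 = 9.4153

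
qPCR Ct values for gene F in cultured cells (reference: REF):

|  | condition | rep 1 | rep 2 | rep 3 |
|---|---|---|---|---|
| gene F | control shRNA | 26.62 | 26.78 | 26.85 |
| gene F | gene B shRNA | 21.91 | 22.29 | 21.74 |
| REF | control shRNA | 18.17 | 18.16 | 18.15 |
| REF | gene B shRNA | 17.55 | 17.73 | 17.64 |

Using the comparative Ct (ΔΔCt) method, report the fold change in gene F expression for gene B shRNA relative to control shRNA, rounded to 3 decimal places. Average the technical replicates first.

Mean Ct: gene F control shRNA 26.750; gene F gene B shRNA 21.980; REF control shRNA 18.160; REF gene B shRNA 17.640
ΔCt(control shRNA) = 26.750 − 18.160 = 8.590
ΔCt(gene B shRNA) = 21.980 − 17.640 = 4.340
ΔΔCt = 4.340 − 8.590 = -4.250
Fold change = 2^(−(-4.250)) = 2^4.250 = 19.0273

19.027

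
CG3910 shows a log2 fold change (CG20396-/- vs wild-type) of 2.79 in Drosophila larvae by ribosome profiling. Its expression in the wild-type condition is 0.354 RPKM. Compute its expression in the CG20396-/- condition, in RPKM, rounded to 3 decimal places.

2.448

Fold change = 2^(2.79) = 6.9163
CG20396-/- expression = 0.354 × 6.9163 = 2.448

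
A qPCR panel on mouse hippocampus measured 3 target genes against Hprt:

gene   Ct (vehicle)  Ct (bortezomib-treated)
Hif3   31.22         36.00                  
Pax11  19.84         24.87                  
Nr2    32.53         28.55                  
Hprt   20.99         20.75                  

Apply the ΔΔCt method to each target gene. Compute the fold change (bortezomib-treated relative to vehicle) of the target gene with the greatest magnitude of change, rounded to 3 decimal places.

0.026

Hif3: ΔΔCt = (36.00−20.75) − (31.22−20.99) = 15.25 − 10.23 = 5.02; fold change = 2^-5.02 = 0.031
Pax11: ΔΔCt = (24.87−20.75) − (19.84−20.99) = 4.12 − (-1.15) = 5.27; fold change = 2^-5.27 = 0.026
Nr2: ΔΔCt = (28.55−20.75) − (32.53−20.99) = 7.80 − 11.54 = -3.74; fold change = 2^3.74 = 13.361
Pax11 has the largest |ΔΔCt| = 5.27.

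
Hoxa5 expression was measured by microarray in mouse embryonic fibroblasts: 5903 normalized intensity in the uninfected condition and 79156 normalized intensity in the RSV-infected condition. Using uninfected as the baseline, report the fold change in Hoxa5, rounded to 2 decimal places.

13.41

Fold change = 79156 / 5903 = 13.409
Hoxa5 is upregulated.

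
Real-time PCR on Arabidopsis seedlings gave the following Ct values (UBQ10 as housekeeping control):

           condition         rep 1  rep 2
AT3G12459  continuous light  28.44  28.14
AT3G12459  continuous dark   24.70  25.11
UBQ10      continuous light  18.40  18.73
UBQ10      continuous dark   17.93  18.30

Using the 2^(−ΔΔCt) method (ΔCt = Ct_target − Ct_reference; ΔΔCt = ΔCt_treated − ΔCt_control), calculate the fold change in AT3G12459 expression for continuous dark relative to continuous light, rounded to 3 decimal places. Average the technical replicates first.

7.648

Mean Ct: AT3G12459 continuous light 28.290; AT3G12459 continuous dark 24.905; UBQ10 continuous light 18.565; UBQ10 continuous dark 18.115
ΔCt(continuous light) = 28.290 − 18.565 = 9.725
ΔCt(continuous dark) = 24.905 − 18.115 = 6.790
ΔΔCt = 6.790 − 9.725 = -2.935
Fold change = 2^(−(-2.935)) = 2^2.935 = 7.6476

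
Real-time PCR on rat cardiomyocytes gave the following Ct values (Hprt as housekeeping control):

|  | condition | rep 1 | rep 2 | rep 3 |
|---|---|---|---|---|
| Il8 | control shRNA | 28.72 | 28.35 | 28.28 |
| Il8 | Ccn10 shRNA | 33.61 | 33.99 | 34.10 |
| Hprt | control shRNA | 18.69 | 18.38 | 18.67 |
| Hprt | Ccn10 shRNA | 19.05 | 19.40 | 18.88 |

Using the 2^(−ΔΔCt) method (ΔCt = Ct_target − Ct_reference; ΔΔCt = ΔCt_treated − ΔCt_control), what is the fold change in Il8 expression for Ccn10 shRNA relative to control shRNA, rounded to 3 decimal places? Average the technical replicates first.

Mean Ct: Il8 control shRNA 28.450; Il8 Ccn10 shRNA 33.900; Hprt control shRNA 18.580; Hprt Ccn10 shRNA 19.110
ΔCt(control shRNA) = 28.450 − 18.580 = 9.870
ΔCt(Ccn10 shRNA) = 33.900 − 19.110 = 14.790
ΔΔCt = 14.790 − 9.870 = 4.920
Fold change = 2^(−4.920) = 0.0330

0.033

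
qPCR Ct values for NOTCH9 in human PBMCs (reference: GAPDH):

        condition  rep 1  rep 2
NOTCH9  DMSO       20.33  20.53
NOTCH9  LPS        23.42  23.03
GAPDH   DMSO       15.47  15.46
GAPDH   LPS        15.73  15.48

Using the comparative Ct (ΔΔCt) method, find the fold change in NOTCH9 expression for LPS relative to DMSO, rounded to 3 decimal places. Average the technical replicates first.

Mean Ct: NOTCH9 DMSO 20.430; NOTCH9 LPS 23.225; GAPDH DMSO 15.465; GAPDH LPS 15.605
ΔCt(DMSO) = 20.430 − 15.465 = 4.965
ΔCt(LPS) = 23.225 − 15.605 = 7.620
ΔΔCt = 7.620 − 4.965 = 2.655
Fold change = 2^(−2.655) = 0.1588

0.159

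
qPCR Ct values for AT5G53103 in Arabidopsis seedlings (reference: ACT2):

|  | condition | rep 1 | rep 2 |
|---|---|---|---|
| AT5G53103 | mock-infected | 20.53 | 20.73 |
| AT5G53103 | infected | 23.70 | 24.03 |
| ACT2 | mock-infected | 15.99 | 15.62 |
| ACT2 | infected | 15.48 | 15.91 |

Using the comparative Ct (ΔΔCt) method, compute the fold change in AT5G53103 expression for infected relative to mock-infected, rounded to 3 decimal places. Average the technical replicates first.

Mean Ct: AT5G53103 mock-infected 20.630; AT5G53103 infected 23.865; ACT2 mock-infected 15.805; ACT2 infected 15.695
ΔCt(mock-infected) = 20.630 − 15.805 = 4.825
ΔCt(infected) = 23.865 − 15.695 = 8.170
ΔΔCt = 8.170 − 4.825 = 3.345
Fold change = 2^(−3.345) = 0.0984

0.098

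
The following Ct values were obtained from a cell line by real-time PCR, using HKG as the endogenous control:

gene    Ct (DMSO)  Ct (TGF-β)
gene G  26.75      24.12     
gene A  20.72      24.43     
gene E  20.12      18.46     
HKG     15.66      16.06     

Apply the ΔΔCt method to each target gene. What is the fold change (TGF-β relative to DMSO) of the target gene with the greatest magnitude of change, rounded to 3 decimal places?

gene G: ΔΔCt = (24.12−16.06) − (26.75−15.66) = 8.06 − 11.09 = -3.03; fold change = 2^3.03 = 8.168
gene A: ΔΔCt = (24.43−16.06) − (20.72−15.66) = 8.37 − 5.06 = 3.31; fold change = 2^-3.31 = 0.101
gene E: ΔΔCt = (18.46−16.06) − (20.12−15.66) = 2.40 − 4.46 = -2.06; fold change = 2^2.06 = 4.170
gene A has the largest |ΔΔCt| = 3.31.

0.101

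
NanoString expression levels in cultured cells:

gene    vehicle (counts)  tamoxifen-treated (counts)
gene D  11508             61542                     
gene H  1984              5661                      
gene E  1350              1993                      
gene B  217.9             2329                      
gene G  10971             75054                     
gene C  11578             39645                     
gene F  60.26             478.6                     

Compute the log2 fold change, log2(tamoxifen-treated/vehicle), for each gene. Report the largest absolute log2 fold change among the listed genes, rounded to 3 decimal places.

log2(61542/11508) = 2.419  (gene D)
log2(5661/1984) = 1.513  (gene H)
log2(1993/1350) = 0.562  (gene E)
log2(2329/217.9) = 3.418  (gene B)
log2(75054/10971) = 2.774  (gene G)
log2(39645/11578) = 1.776  (gene C)
log2(478.6/60.26) = 2.990  (gene F)
The largest magnitude belongs to gene B.

3.418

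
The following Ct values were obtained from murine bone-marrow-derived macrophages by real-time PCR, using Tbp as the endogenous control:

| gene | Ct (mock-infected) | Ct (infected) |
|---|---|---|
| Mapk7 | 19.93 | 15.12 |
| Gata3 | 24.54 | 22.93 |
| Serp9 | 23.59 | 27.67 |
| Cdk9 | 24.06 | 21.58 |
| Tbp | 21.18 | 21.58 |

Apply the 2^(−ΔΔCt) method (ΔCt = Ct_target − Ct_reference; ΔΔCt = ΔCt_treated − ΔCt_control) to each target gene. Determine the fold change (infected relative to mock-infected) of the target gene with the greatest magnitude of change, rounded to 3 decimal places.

Mapk7: ΔΔCt = (15.12−21.58) − (19.93−21.18) = -6.46 − (-1.25) = -5.21; fold change = 2^5.21 = 37.014
Gata3: ΔΔCt = (22.93−21.58) − (24.54−21.18) = 1.35 − 3.36 = -2.01; fold change = 2^2.01 = 4.028
Serp9: ΔΔCt = (27.67−21.58) − (23.59−21.18) = 6.09 − 2.41 = 3.68; fold change = 2^-3.68 = 0.078
Cdk9: ΔΔCt = (21.58−21.58) − (24.06−21.18) = 0.00 − 2.88 = -2.88; fold change = 2^2.88 = 7.362
Mapk7 has the largest |ΔΔCt| = 5.21.

37.014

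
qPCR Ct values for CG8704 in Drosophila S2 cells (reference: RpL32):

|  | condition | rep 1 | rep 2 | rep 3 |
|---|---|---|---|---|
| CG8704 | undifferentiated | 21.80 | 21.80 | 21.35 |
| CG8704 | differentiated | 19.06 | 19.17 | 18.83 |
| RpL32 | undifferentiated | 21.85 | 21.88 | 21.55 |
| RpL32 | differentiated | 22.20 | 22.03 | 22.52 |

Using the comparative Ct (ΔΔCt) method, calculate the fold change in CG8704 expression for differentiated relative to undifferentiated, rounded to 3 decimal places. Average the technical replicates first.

8.694

Mean Ct: CG8704 undifferentiated 21.650; CG8704 differentiated 19.020; RpL32 undifferentiated 21.760; RpL32 differentiated 22.250
ΔCt(undifferentiated) = 21.650 − 21.760 = -0.110
ΔCt(differentiated) = 19.020 − 22.250 = -3.230
ΔΔCt = -3.230 − (-0.110) = -3.120
Fold change = 2^(−(-3.120)) = 2^3.120 = 8.6939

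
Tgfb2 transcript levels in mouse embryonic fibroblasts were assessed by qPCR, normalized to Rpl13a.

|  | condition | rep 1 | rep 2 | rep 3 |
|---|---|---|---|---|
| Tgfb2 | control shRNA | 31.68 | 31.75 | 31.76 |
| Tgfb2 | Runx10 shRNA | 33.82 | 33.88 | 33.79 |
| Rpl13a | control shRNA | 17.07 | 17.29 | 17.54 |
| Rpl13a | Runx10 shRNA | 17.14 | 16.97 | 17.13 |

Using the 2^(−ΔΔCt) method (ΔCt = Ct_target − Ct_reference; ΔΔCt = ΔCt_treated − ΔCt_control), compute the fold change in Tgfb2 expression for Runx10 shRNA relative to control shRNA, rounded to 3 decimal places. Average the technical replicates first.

0.200

Mean Ct: Tgfb2 control shRNA 31.730; Tgfb2 Runx10 shRNA 33.830; Rpl13a control shRNA 17.300; Rpl13a Runx10 shRNA 17.080
ΔCt(control shRNA) = 31.730 − 17.300 = 14.430
ΔCt(Runx10 shRNA) = 33.830 − 17.080 = 16.750
ΔΔCt = 16.750 − 14.430 = 2.320
Fold change = 2^(−2.320) = 0.2003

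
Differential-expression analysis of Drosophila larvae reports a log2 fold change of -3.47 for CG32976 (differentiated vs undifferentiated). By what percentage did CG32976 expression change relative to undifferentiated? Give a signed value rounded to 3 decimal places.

Fold change = 2^(-3.47) = 0.0902
Percent change = (FC − 1) × 100% = (0.0902 − 1) × 100 = -90.975%

-90.975%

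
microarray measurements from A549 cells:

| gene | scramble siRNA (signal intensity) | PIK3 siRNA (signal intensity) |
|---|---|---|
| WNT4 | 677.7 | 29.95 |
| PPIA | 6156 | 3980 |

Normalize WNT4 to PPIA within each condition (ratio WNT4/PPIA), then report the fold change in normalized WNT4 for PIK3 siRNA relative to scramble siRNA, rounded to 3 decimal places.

0.068

WNT4/PPIA (scramble siRNA) = 677.7 / 6156 = 0.11009
WNT4/PPIA (PIK3 siRNA) = 29.95 / 3980 = 0.0075251
Fold change = 0.0075251 / 0.11009 = 0.0684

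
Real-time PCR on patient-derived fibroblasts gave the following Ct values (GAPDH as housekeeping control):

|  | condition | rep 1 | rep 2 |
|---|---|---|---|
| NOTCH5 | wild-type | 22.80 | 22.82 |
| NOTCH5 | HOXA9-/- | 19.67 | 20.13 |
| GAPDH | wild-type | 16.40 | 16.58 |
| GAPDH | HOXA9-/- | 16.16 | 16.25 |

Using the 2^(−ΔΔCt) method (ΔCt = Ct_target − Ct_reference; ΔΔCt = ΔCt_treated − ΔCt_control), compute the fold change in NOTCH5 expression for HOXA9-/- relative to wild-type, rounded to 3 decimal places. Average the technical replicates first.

6.169

Mean Ct: NOTCH5 wild-type 22.810; NOTCH5 HOXA9-/- 19.900; GAPDH wild-type 16.490; GAPDH HOXA9-/- 16.205
ΔCt(wild-type) = 22.810 − 16.490 = 6.320
ΔCt(HOXA9-/-) = 19.900 − 16.205 = 3.695
ΔΔCt = 3.695 − 6.320 = -2.625
Fold change = 2^(−(-2.625)) = 2^2.625 = 6.1688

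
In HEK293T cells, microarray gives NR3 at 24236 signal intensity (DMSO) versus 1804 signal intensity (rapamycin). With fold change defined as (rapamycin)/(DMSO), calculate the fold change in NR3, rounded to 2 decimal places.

0.07

Fold change = 1804 / 24236 = 0.074
NR3 is downregulated.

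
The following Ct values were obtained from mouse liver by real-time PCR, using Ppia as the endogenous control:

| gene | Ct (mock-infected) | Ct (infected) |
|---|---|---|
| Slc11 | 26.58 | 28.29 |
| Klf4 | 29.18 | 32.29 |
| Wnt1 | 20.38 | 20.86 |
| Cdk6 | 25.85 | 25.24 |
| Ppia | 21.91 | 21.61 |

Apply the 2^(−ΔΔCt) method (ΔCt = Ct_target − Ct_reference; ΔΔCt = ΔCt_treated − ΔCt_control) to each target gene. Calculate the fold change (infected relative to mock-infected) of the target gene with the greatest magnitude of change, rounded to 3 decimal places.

0.094

Slc11: ΔΔCt = (28.29−21.61) − (26.58−21.91) = 6.68 − 4.67 = 2.01; fold change = 2^-2.01 = 0.248
Klf4: ΔΔCt = (32.29−21.61) − (29.18−21.91) = 10.68 − 7.27 = 3.41; fold change = 2^-3.41 = 0.094
Wnt1: ΔΔCt = (20.86−21.61) − (20.38−21.91) = -0.75 − (-1.53) = 0.78; fold change = 2^-0.78 = 0.582
Cdk6: ΔΔCt = (25.24−21.61) − (25.85−21.91) = 3.63 − 3.94 = -0.31; fold change = 2^0.31 = 1.240
Klf4 has the largest |ΔΔCt| = 3.41.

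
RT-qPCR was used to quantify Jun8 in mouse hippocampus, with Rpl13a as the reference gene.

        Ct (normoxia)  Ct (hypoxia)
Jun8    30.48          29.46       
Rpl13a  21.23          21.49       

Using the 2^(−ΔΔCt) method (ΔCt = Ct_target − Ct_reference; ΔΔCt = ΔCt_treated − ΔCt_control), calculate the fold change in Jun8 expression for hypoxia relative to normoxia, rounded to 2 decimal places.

2.43

ΔCt(normoxia) = 30.480 − 21.230 = 9.250
ΔCt(hypoxia) = 29.460 − 21.490 = 7.970
ΔΔCt = 7.970 − 9.250 = -1.280
Fold change = 2^(−(-1.280)) = 2^1.280 = 2.428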